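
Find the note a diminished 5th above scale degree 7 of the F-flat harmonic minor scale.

Bbb

Scale degree 7 of Fb harmonic minor is Eb.
A diminished fifth (6 semitones) above Eb lands on the letter B, giving Bbb.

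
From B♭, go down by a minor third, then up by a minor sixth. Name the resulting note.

A minor third down from Bb is G (letter G, 3 semitones down).
A minor sixth up from G is Eb (letter E, 8 semitones up).

Eb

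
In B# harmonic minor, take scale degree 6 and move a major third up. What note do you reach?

B#

Scale degree 6 of B# harmonic minor is G#.
A major third (4 semitones) above G# lands on the letter B, giving B#.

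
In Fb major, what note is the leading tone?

Eb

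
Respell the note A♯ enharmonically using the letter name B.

Bb

A# is pitch class 10. The letter B alone is pitch class 11.
To reach pitch class 10 from B requires an offset of -1 semitone, i.e. flat: Bb.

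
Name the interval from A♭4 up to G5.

major seventh

Counting letters A–B–C–D–E–F–G gives a seventh.
Ab→G = 11 semitones, exactly the major seventh.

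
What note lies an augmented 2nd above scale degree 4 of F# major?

Scale degree 4 of F# major is B.
An augmented second (3 semitones) above B lands on the letter C, giving C##.

C##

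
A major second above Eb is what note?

A second above E lands on the letter F.
A major second spans 2 semitones, so Eb moves to pitch class 5. On the letter F that is F.

F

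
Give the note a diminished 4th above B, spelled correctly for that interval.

B up a perfect fourth is E, so the target letter is E.
From B, a diminished fourth is 4 semitones up: Eb.

Eb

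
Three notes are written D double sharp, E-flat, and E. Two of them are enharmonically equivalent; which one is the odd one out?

In 12-tone equal temperament, enharmonic equivalents share a pitch class. D## is pitch class 4; Eb is pitch class 3; E is pitch class 4.
D## and E share pitch class 4, while Eb is pitch class 3.

Eb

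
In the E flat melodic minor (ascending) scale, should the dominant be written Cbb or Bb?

Bb

Each scale degree takes a distinct letter name. Degree 5 of a scale on E must use the letter B.
Bb and Cbb are enharmonically the same pitch, but only Bb uses the letter B, so it is the correct spelling here.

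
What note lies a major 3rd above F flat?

Ab

F up a major third is A, so the target letter is A.
From Fb, a major third is 4 semitones up: Ab.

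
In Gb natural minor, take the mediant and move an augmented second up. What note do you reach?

The mediant of Gb natural minor is Bbb.
An augmented second (3 semitones) above Bbb lands on the letter C, giving C.

C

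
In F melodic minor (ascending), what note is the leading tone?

E

Degree 7 takes the letter 6 steps above F, which is E.
In melodic minor (ascending), degree 7 sits 11 semitones above the tonic. F + 11 semitones is pitch class 4, spelled on E as E.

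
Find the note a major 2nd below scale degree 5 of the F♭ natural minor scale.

Bbb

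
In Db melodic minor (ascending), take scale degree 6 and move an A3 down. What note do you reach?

Gbb

Scale degree 6 of Db melodic minor (ascending) is Bb.
An augmented third (5 semitones) below Bb lands on the letter G, giving Gbb.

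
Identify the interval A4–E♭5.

diminished fifth

Counting letters A–B–C–D–E gives a fifth.
A→Eb = 6 semitones, 1 narrower than the perfect fifth (7), so diminished.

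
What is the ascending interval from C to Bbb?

Counting letters C–D–E–F–G–A–B gives a seventh.
C→Bbb = 9 semitones, 2 narrower than the major seventh (11), so diminished.

diminished seventh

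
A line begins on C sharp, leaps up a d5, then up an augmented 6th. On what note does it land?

A diminished fifth up from C# is G (letter G, 6 semitones up).
An augmented sixth up from G is E# (letter E, 10 semitones up).

E#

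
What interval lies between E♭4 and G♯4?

Counting letters E–F–G gives a third.
Eb→G# = 5 semitones, 1 wider than the major third (4), so augmented.

augmented third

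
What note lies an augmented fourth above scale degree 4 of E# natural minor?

D##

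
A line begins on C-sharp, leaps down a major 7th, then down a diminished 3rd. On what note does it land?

B#

A major seventh down from C# is D (letter D, 11 semitones down).
A diminished third down from D is B# (letter B, 2 semitones down).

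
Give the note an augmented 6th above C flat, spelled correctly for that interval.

C up a major sixth is A, so the target letter is A.
From Cb, an augmented sixth is 10 semitones up: A.

A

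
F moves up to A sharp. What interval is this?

Counting letters F–G–A gives a third.
F→A# = 5 semitones, 1 wider than the major third (4), so augmented.

augmented third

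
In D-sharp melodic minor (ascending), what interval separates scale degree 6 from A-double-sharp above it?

Scale degree 6 of D# melodic minor (ascending) is B#.
B# up to A##: letters B→A make it a seventh; 11 semitones makes it major.

major seventh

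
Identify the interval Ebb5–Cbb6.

minor sixth

The letter names run E→C, a span of 5 letter steps, so the interval is some kind of sixth.
Ebb to Cbb is 8 semitones. A major sixth is 9, so 8 makes it minor.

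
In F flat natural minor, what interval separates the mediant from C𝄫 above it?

minor third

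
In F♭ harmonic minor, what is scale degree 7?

Eb

Degree 7 takes the letter 6 steps above F, which is E.
In harmonic minor, degree 7 sits 11 semitones above the tonic. Fb + 11 semitones is pitch class 3, spelled on E as Eb.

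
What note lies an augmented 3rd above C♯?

E##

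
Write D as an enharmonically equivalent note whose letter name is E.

Ebb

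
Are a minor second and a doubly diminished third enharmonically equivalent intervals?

Yes

A minor second spans 1 semitone; a doubly diminished third spans 1.
They are enharmonically equivalent.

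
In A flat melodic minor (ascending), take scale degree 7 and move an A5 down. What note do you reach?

Scale degree 7 of Ab melodic minor (ascending) is G.
An augmented fifth (8 semitones) below G lands on the letter C, giving Cb.

Cb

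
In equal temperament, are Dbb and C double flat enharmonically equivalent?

Two spellings are enharmonically equivalent only if they share a pitch class.
Here Dbb → 0, Cbb → 10; 0 ≠ 10, so they are not.

No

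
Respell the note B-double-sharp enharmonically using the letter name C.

B## is pitch class 1. The letter C alone is pitch class 0.
To reach pitch class 1 from C requires an offset of +1 semitone, i.e. sharp: C#.

C#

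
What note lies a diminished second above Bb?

Cbb

B up a major second is C#, so the target letter is C.
From Bb, a diminished second is 0 semitones up: Cbb.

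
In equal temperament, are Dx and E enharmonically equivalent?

D## is pitch class 4; E is pitch class 4.
All spellings map to pitch class 4, so they are enharmonically equivalent.

Yes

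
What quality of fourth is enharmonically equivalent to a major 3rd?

diminished

A major third spans 4 semitones.
A fourth spanning 4 semitones is diminished (the perfect fourth is 5).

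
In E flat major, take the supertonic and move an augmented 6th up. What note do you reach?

D#

The supertonic of Eb major is F.
An augmented sixth (10 semitones) above F lands on the letter D, giving D#.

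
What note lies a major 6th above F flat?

Db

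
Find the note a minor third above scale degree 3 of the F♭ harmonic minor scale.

Scale degree 3 of Fb harmonic minor is Abb.
A minor third (3 semitones) above Abb lands on the letter C, giving Cbb.

Cbb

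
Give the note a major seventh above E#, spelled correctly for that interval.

A seventh above E lands on the letter D.
A major seventh spans 11 semitones, so E# moves to pitch class 4. On the letter D that is D##.

D##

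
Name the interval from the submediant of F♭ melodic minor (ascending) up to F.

major third

The submediant of Fb melodic minor (ascending) is Db.
Db up to F: letters D→F make it a third; 4 semitones makes it major.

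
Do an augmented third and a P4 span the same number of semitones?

Yes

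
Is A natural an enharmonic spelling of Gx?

Yes

A is pitch class 9; G## is pitch class 9.
All spellings map to pitch class 9, so they are enharmonically equivalent.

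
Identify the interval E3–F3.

The letter names run E→F, a span of 1 letter step, so the interval is some kind of second.
E to F is 1 semitone. A major second is 2, so 1 makes it minor.

minor second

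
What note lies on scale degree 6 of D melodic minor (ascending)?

The D melodic minor (ascending) scale runs D E F G A B C#.
Degree 6 is B.

B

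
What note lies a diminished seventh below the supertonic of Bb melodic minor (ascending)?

The supertonic of Bb melodic minor (ascending) is C.
A diminished seventh (9 semitones) below C lands on the letter D, giving D#.

D#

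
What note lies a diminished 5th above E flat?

Bbb

E up a perfect fifth is B, so the target letter is B.
From Eb, a diminished fifth is 6 semitones up: Bbb.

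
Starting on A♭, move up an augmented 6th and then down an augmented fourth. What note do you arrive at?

C

An augmented sixth up from Ab is F# (letter F, 10 semitones up).
An augmented fourth down from F# is C (letter C, 6 semitones down).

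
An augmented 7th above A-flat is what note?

A seventh above A lands on the letter G.
An augmented seventh spans 12 semitones, so Ab moves to pitch class 8. On the letter G that is G#.

G#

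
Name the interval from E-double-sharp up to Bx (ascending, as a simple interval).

perfect fifth

The letter names run E→B, a span of 4 letter steps, so the interval is some kind of fifth.
E## to B## is 7 semitones. A perfect fifth is 7, so 7 makes it perfect.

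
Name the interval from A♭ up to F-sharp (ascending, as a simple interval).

Counting letters A–B–C–D–E–F gives a sixth.
Ab→F# = 10 semitones, 1 wider than the major sixth (9), so augmented.

augmented sixth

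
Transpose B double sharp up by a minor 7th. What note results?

A seventh above B lands on the letter A.
A minor seventh spans 10 semitones, so B## moves to pitch class 11. On the letter A that is A##.

A##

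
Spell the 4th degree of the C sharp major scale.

F#

Degree 4 takes the letter 3 steps above C, which is F.
In major, degree 4 sits 5 semitones above the tonic. C# + 5 semitones is pitch class 6, spelled on F as F#.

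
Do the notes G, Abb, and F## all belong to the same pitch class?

G is pitch class 7; Abb is pitch class 7; F## is pitch class 7.
All spellings map to pitch class 7, so they are enharmonically equivalent.

Yes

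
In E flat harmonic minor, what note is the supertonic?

F

The Eb harmonic minor scale runs Eb F Gb Ab Bb Cb D.
Degree 2 is F.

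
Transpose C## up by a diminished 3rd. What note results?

C up a major third is E, so the target letter is E.
From C##, a diminished third is 2 semitones up: E.

E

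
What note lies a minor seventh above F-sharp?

E

F up a major seventh is E, so the target letter is E.
From F#, a minor seventh is 10 semitones up: E.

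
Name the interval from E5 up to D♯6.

The letter names run E→D, a span of 6 letter steps, so the interval is some kind of seventh.
E to D# is 11 semitones. A major seventh is 11, so 11 makes it major.

major seventh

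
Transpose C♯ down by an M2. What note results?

B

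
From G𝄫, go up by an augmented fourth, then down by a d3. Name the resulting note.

An augmented fourth up from Gbb is Cb (letter C, 6 semitones up).
A diminished third down from Cb is A (letter A, 2 semitones down).

A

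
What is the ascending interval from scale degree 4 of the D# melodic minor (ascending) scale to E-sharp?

major sixth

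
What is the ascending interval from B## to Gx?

minor sixth

Counting letters B–C–D–E–F–G gives a sixth.
B##→G## = 8 semitones, 1 narrower than the major sixth (9), so minor.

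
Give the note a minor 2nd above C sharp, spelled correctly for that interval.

D

A second above C lands on the letter D.
A minor second spans 1 semitone, so C# moves to pitch class 2. On the letter D that is D.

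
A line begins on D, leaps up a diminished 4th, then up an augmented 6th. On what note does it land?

A diminished fourth up from D is Gb (letter G, 4 semitones up).
An augmented sixth up from Gb is E (letter E, 10 semitones up).

E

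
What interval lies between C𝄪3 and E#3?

Counting letters C–D–E gives a third.
C##→E# = 3 semitones, 1 narrower than the major third (4), so minor.

minor third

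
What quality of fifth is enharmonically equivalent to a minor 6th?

A minor sixth spans 8 semitones.
A fifth spanning 8 semitones is augmented (the perfect fifth is 7).

augmented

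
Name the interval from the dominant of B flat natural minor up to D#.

augmented sixth

The dominant of Bb natural minor is F.
F up to D#: letters F→D make it a sixth; 10 semitones makes it augmented.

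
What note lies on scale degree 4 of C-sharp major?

F#

Degree 4 takes the letter 3 steps above C, which is F.
In major, degree 4 sits 5 semitones above the tonic. C# + 5 semitones is pitch class 6, spelled on F as F#.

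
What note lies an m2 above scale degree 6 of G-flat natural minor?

Fbb

Scale degree 6 of Gb natural minor is Ebb.
A minor second (1 semitone) above Ebb lands on the letter F, giving Fbb.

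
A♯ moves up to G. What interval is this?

The letter names run A→G, a span of 6 letter steps, so the interval is some kind of seventh.
A# to G is 9 semitones. A major seventh is 11, so 9 makes it diminished.

diminished seventh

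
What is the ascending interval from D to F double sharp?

augmented third

The letter names run D→F, a span of 2 letter steps, so the interval is some kind of third.
D to F## is 5 semitones. A major third is 4, so 5 makes it augmented.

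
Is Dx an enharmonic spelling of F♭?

Yes

D## is pitch class 4; Fb is pitch class 4.
All spellings map to pitch class 4, so they are enharmonically equivalent.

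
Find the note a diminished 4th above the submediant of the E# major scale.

The submediant of E# major is C##.
A diminished fourth (4 semitones) above C## lands on the letter F, giving F#.

F#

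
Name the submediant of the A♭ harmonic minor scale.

Fb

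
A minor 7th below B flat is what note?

B down a major seventh is C, so the target letter is C.
From Bb, a minor seventh is 10 semitones down: C.

C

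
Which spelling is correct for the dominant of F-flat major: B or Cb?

Cb

Each scale degree takes a distinct letter name. Degree 5 of a scale on F must use the letter C.
Cb and B are enharmonically the same pitch, but only Cb uses the letter C, so it is the correct spelling here.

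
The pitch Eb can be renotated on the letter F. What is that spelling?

Fbb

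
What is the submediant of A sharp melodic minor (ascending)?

F##

Degree 6 takes the letter 5 steps above A, which is F.
In melodic minor (ascending), degree 6 sits 9 semitones above the tonic. A# + 9 semitones is pitch class 7, spelled on F as F##.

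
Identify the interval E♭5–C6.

major sixth

The letter names run E→C, a span of 5 letter steps, so the interval is some kind of sixth.
Eb to C is 9 semitones. A major sixth is 9, so 9 makes it major.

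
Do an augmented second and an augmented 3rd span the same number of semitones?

No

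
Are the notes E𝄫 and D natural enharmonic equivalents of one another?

Ebb is pitch class 2; D is pitch class 2.
All spellings map to pitch class 2, so they are enharmonically equivalent.

Yes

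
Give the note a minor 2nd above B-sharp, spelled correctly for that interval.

B up a major second is C#, so the target letter is C.
From B#, a minor second is 1 semitone up: C#.

C#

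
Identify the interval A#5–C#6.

minor third

The letter names run A→C, a span of 2 letter steps, so the interval is some kind of third.
A# to C# is 3 semitones. A major third is 4, so 3 makes it minor.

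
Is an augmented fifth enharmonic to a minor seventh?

An augmented fifth spans 8 semitones; a minor seventh spans 10.
The spans differ, so they are not enharmonic equivalents.

No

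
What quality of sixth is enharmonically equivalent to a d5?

A diminished fifth spans 6 semitones.
A sixth spanning 6 semitones is doubly diminished (the major sixth is 9).

doubly diminished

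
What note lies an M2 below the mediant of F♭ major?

Gb

The mediant of Fb major is Ab.
A major second (2 semitones) below Ab lands on the letter G, giving Gb.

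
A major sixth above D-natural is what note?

A sixth above D lands on the letter B.
A major sixth spans 9 semitones, so D moves to pitch class 11. On the letter B that is B.

B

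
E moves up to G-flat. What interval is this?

Counting letters E–F–G gives a third.
E→Gb = 2 semitones, 2 narrower than the major third (4), so diminished.

diminished third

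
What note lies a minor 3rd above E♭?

E up a major third is G#, so the target letter is G.
From Eb, a minor third is 3 semitones up: Gb.

Gb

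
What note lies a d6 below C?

E#

C down a major sixth is Eb, so the target letter is E.
From C, a diminished sixth is 7 semitones down: E#.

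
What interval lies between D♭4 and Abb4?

diminished fifth

The letter names run D→A, a span of 4 letter steps, so the interval is some kind of fifth.
Db to Abb is 6 semitones. A perfect fifth is 7, so 6 makes it diminished.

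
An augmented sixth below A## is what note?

A sixth below A lands on the letter C.
An augmented sixth spans 10 semitones, so A## moves to pitch class 1. On the letter C that is C#.

C#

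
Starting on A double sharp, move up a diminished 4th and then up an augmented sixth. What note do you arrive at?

A diminished fourth up from A## is D# (letter D, 4 semitones up).
An augmented sixth up from D# is B## (letter B, 10 semitones up).

B##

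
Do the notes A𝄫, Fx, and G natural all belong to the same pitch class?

Abb = pitch class 7 and F## = pitch class 7 and G = pitch class 7 — the same pitch class, so they are enharmonic equivalents.

Yes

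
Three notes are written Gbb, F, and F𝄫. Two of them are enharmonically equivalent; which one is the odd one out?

Fbb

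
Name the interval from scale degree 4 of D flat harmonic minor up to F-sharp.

augmented seventh

Scale degree 4 of Db harmonic minor is Gb.
Gb up to F#: letters G→F make it a seventh; 12 semitones makes it augmented.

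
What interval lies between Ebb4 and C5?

augmented sixth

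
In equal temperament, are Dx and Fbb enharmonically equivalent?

No

Two spellings are enharmonically equivalent only if they share a pitch class.
Here D## → 4, Fbb → 3; 3 ≠ 4, so they are not.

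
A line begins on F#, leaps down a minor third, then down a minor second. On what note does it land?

A minor third down from F# is D# (letter D, 3 semitones down).
A minor second down from D# is C## (letter C, 1 semitone down).

C##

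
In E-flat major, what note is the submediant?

Degree 6 takes the letter 5 steps above E, which is C.
In major, degree 6 sits 9 semitones above the tonic. Eb + 9 semitones is pitch class 0, spelled on C as C.

C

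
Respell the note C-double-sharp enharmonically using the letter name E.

Ebb

C## is pitch class 2. The letter E alone is pitch class 4.
To reach pitch class 2 from E requires an offset of -2 semitones, i.e. double flat: Ebb.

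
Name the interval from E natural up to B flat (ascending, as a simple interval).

Counting letters E–F–G–A–B gives a fifth.
E→Bb = 6 semitones, 1 narrower than the perfect fifth (7), so diminished.

diminished fifth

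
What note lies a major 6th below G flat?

G down a major sixth is Bb, so the target letter is B.
From Gb, a major sixth is 9 semitones down: Bbb.

Bbb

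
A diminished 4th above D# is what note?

G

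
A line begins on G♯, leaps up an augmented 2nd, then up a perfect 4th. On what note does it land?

D##

An augmented second up from G# is A## (letter A, 3 semitones up).
A perfect fourth up from A## is D## (letter D, 5 semitones up).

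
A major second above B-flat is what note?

A second above B lands on the letter C.
A major second spans 2 semitones, so Bb moves to pitch class 0. On the letter C that is C.

C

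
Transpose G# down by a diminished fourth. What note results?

D##

G down a perfect fourth is D, so the target letter is D.
From G#, a diminished fourth is 4 semitones down: D##.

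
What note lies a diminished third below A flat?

F#

A third below A lands on the letter F.
A diminished third spans 2 semitones, so Ab moves to pitch class 6. On the letter F that is F#.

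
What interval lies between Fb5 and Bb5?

augmented fourth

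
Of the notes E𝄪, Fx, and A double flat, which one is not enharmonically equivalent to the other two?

E##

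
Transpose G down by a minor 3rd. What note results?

E

G down a major third is Eb, so the target letter is E.
From G, a minor third is 3 semitones down: E.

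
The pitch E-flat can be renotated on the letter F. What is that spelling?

Fbb

Plain F sits 2 semitones above Eb, so on the letter F the same pitch needs a double flat: Fbb.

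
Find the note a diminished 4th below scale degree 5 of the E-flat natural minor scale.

F#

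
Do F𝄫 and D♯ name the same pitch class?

Fbb = pitch class 3 and D# = pitch class 3 — the same pitch class, so they are enharmonic equivalents.

Yes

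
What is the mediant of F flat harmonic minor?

Abb

Degree 3 takes the letter 2 steps above F, which is A.
In harmonic minor, degree 3 sits 3 semitones above the tonic. Fb + 3 semitones is pitch class 7, spelled on A as Abb.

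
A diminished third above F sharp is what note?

Ab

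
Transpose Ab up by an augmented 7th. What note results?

G#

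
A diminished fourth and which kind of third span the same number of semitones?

major

A diminished fourth spans 4 semitones.
A third spanning 4 semitones is major (the major third is 4).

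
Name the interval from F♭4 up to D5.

The letter names run F→D, a span of 5 letter steps, so the interval is some kind of sixth.
Fb to D is 10 semitones. A major sixth is 9, so 10 makes it augmented.

augmented sixth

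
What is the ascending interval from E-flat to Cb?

minor sixth

The letter names run E→C, a span of 5 letter steps, so the interval is some kind of sixth.
Eb to Cb is 8 semitones. A major sixth is 9, so 8 makes it minor.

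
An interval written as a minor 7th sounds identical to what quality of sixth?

augmented

A minor seventh spans 10 semitones.
A sixth spanning 10 semitones is augmented (the major sixth is 9).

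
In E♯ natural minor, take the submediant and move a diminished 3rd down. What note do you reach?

A##

The submediant of E# natural minor is C#.
A diminished third (2 semitones) below C# lands on the letter A, giving A##.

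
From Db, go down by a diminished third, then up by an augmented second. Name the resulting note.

C##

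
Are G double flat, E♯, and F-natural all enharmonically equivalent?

Yes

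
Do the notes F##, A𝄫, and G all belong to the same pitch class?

F## = pitch class 7 and Abb = pitch class 7 and G = pitch class 7 — the same pitch class, so they are enharmonic equivalents.

Yes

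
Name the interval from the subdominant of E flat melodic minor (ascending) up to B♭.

major second

The subdominant of Eb melodic minor (ascending) is Ab.
Ab up to Bb: letters A→B make it a second; 2 semitones makes it major.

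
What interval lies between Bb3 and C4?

major second

Counting letters B–C gives a second.
Bb→C = 2 semitones, exactly the major second.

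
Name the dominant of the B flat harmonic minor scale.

Degree 5 takes the letter 4 steps above B, which is F.
In harmonic minor, degree 5 sits 7 semitones above the tonic. Bb + 7 semitones is pitch class 5, spelled on F as F.

F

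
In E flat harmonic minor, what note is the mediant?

The Eb harmonic minor scale runs Eb F Gb Ab Bb Cb D.
Degree 3 is Gb.

Gb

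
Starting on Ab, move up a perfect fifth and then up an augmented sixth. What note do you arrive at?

A perfect fifth up from Ab is Eb (letter E, 7 semitones up).
An augmented sixth up from Eb is C# (letter C, 10 semitones up).

C#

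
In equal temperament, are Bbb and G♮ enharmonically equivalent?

No

Bbb is pitch class 9; G is pitch class 7.
The pitch classes differ (9 vs. 7), so they are not enharmonic equivalents.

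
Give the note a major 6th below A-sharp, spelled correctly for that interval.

C#

A sixth below A lands on the letter C.
A major sixth spans 9 semitones, so A# moves to pitch class 1. On the letter C that is C#.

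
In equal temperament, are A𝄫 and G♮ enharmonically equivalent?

Abb = pitch class 7 and G = pitch class 7 — the same pitch class, so they are enharmonic equivalents.

Yes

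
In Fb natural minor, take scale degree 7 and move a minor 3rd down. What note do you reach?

Cb

Scale degree 7 of Fb natural minor is Ebb.
A minor third (3 semitones) below Ebb lands on the letter C, giving Cb.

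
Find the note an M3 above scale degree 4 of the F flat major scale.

Db

Scale degree 4 of Fb major is Bbb.
A major third (4 semitones) above Bbb lands on the letter D, giving Db.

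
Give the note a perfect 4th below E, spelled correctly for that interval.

B

E down a perfect fourth is B, so the target letter is B.
From E, a perfect fourth is 5 semitones down: B.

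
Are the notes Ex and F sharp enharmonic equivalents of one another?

E## is pitch class 6; F# is pitch class 6.
All spellings map to pitch class 6, so they are enharmonically equivalent.

Yes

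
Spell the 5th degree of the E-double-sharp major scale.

B##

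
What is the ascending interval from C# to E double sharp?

The letter names run C→E, a span of 2 letter steps, so the interval is some kind of third.
C# to E## is 5 semitones. A major third is 4, so 5 makes it augmented.

augmented third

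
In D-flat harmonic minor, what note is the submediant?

Bbb

The Db harmonic minor scale runs Db Eb Fb Gb Ab Bbb C.
Degree 6 is Bbb.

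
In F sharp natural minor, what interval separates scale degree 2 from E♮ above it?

minor sixth

Scale degree 2 of F# natural minor is G#.
G# up to E: letters G→E make it a sixth; 8 semitones makes it minor.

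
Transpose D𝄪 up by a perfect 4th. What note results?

G##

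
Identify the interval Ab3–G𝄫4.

diminished seventh

The letter names run A→G, a span of 6 letter steps, so the interval is some kind of seventh.
Ab to Gbb is 9 semitones. A major seventh is 11, so 9 makes it diminished.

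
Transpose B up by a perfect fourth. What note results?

A fourth above B lands on the letter E.
A perfect fourth spans 5 semitones, so B moves to pitch class 4. On the letter E that is E.

E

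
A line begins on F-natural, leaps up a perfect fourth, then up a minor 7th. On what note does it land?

Ab

A perfect fourth up from F is Bb (letter B, 5 semitones up).
A minor seventh up from Bb is Ab (letter A, 10 semitones up).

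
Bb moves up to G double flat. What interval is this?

The letter names run B→G, a span of 5 letter steps, so the interval is some kind of sixth.
Bb to Gbb is 7 semitones. A major sixth is 9, so 7 makes it diminished.

diminished sixth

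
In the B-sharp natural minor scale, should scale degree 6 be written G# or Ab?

G#

Each scale degree takes a distinct letter name. Degree 6 of a scale on B must use the letter G.
G# and Ab are enharmonically the same pitch, but only G# uses the letter G, so it is the correct spelling here.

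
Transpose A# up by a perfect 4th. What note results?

D#

A fourth above A lands on the letter D.
A perfect fourth spans 5 semitones, so A# moves to pitch class 3. On the letter D that is D#.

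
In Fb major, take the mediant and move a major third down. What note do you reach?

Fb

The mediant of Fb major is Ab.
A major third (4 semitones) below Ab lands on the letter F, giving Fb.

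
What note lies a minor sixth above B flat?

Gb

B up a major sixth is G#, so the target letter is G.
From Bb, a minor sixth is 8 semitones up: Gb.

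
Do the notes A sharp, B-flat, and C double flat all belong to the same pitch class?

Yes

A# is pitch class 10; Bb is pitch class 10; Cbb is pitch class 10.
All spellings map to pitch class 10, so they are enharmonically equivalent.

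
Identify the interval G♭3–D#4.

doubly augmented fifth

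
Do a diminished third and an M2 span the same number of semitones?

Yes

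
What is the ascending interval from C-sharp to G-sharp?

The letter names run C→G, a span of 4 letter steps, so the interval is some kind of fifth.
C# to G# is 7 semitones. A perfect fifth is 7, so 7 makes it perfect.

perfect fifth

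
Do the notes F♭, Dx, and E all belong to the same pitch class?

Yes

Fb is pitch class 4; D## is pitch class 4; E is pitch class 4.
All spellings map to pitch class 4, so they are enharmonically equivalent.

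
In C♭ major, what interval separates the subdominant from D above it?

The subdominant of Cb major is Fb.
Fb up to D: letters F→D make it a sixth; 10 semitones makes it augmented.

augmented sixth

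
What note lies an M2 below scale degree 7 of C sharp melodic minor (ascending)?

Scale degree 7 of C# melodic minor (ascending) is B#.
A major second (2 semitones) below B# lands on the letter A, giving A#.

A#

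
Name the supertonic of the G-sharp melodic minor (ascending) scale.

A#

Degree 2 takes the letter 1 step above G, which is A.
In melodic minor (ascending), degree 2 sits 2 semitones above the tonic. G# + 2 semitones is pitch class 10, spelled on A as A#.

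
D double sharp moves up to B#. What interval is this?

minor sixth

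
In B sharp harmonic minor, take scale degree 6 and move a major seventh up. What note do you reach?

Scale degree 6 of B# harmonic minor is G#.
A major seventh (11 semitones) above G# lands on the letter F, giving F##.

F##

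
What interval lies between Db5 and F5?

major third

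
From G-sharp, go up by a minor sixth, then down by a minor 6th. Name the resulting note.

G#

A minor sixth up from G# is E (letter E, 8 semitones up).
A minor sixth down from E is G# (letter G, 8 semitones down).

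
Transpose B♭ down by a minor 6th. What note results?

A sixth below B lands on the letter D.
A minor sixth spans 8 semitones, so Bb moves to pitch class 2. On the letter D that is D.

D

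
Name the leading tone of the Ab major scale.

G

Degree 7 takes the letter 6 steps above A, which is G.
In major, degree 7 sits 11 semitones above the tonic. Ab + 11 semitones is pitch class 7, spelled on G as G.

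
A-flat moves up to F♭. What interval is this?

minor sixth

Counting letters A–B–C–D–E–F gives a sixth.
Ab→Fb = 8 semitones, 1 narrower than the major sixth (9), so minor.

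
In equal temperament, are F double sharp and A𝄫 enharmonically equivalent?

Yes

F## is pitch class 7; Abb is pitch class 7.
All spellings map to pitch class 7, so they are enharmonically equivalent.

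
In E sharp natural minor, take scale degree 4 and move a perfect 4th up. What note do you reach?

Scale degree 4 of E# natural minor is A#.
A perfect fourth (5 semitones) above A# lands on the letter D, giving D#.

D#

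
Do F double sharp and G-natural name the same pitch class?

F## = pitch class 7 and G = pitch class 7 — the same pitch class, so they are enharmonic equivalents.

Yes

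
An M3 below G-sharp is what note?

E

A third below G lands on the letter E.
A major third spans 4 semitones, so G# moves to pitch class 4. On the letter E that is E.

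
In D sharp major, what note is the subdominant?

G#

Degree 4 takes the letter 3 steps above D, which is G.
In major, degree 4 sits 5 semitones above the tonic. D# + 5 semitones is pitch class 8, spelled on G as G#.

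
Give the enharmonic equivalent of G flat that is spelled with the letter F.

F#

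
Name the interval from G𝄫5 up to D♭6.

Counting letters G–A–B–C–D gives a fifth.
Gbb→Db = 8 semitones, 1 wider than the perfect fifth (7), so augmented.

augmented fifth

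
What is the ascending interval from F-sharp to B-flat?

diminished fourth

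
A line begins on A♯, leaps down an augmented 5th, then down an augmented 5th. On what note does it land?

An augmented fifth down from A# is D (letter D, 8 semitones down).
An augmented fifth down from D is Gb (letter G, 8 semitones down).

Gb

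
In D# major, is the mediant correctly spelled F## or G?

F##

Each scale degree takes a distinct letter name. Degree 3 of a scale on D must use the letter F.
F## and G are enharmonically the same pitch, but only F## uses the letter F, so it is the correct spelling here.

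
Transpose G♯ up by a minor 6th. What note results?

E

A sixth above G lands on the letter E.
A minor sixth spans 8 semitones, so G# moves to pitch class 4. On the letter E that is E.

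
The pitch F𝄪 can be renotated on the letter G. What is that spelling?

F## is pitch class 7. The letter G alone is pitch class 7.
Pitch class 7 on G needs no accidental: G.

G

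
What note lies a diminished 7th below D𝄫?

Eb

A seventh below D lands on the letter E.
A diminished seventh spans 9 semitones, so Dbb moves to pitch class 3. On the letter E that is Eb.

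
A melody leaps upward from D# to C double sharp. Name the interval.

major seventh

The letter names run D→C, a span of 6 letter steps, so the interval is some kind of seventh.
D# to C## is 11 semitones. A major seventh is 11, so 11 makes it major.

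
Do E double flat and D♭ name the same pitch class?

No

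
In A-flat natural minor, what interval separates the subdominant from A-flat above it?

perfect fifth

The subdominant of Ab natural minor is Db.
Db up to Ab: letters D→A make it a fifth; 7 semitones makes it perfect.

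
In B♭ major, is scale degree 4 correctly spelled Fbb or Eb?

Eb

Each scale degree takes a distinct letter name. Degree 4 of a scale on B must use the letter E.
Eb and Fbb are enharmonically the same pitch, but only Eb uses the letter E, so it is the correct spelling here.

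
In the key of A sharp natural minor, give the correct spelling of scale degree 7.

G#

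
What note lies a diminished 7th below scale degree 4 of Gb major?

Scale degree 4 of Gb major is Cb.
A diminished seventh (9 semitones) below Cb lands on the letter D, giving D.

D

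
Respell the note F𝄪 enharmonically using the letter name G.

G

F## is pitch class 7. The letter G alone is pitch class 7.
Pitch class 7 on G needs no accidental: G.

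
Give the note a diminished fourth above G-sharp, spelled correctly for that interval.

A fourth above G lands on the letter C.
A diminished fourth spans 4 semitones, so G# moves to pitch class 0. On the letter C that is C.

C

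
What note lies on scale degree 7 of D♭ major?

Degree 7 takes the letter 6 steps above D, which is C.
In major, degree 7 sits 11 semitones above the tonic. Db + 11 semitones is pitch class 0, spelled on C as C.

C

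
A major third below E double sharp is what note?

C##

E down a major third is C, so the target letter is C.
From E##, a major third is 4 semitones down: C##.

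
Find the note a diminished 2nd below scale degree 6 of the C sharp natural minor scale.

Scale degree 6 of C# natural minor is A.
A diminished second (0 semitones) below A lands on the letter G, giving G##.

G##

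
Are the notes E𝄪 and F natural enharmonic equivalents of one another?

Two spellings are enharmonically equivalent only if they share a pitch class.
Here E## → 6, F → 5; 5 ≠ 6, so they are not.

No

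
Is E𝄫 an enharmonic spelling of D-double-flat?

No

Ebb is pitch class 2; Dbb is pitch class 0.
The pitch classes differ (2 vs. 0), so they are not enharmonic equivalents.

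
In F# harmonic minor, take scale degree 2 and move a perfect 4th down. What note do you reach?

D#

Scale degree 2 of F# harmonic minor is G#.
A perfect fourth (5 semitones) below G# lands on the letter D, giving D#.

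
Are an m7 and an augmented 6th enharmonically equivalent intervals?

A minor seventh spans 10 semitones; an augmented sixth spans 10.
They are enharmonically equivalent.

Yes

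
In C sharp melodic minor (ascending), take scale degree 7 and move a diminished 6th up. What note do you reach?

G

Scale degree 7 of C# melodic minor (ascending) is B#.
A diminished sixth (7 semitones) above B# lands on the letter G, giving G.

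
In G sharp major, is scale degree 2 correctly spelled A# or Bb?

Each scale degree takes a distinct letter name. Degree 2 of a scale on G must use the letter A.
A# and Bb are enharmonically the same pitch, but only A# uses the letter A, so it is the correct spelling here.

A#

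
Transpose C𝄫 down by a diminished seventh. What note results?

C down a major seventh is Db, so the target letter is D.
From Cbb, a diminished seventh is 9 semitones down: Db.

Db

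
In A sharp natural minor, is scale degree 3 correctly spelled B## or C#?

C#

Each scale degree takes a distinct letter name. Degree 3 of a scale on A must use the letter C.
C# and B## are enharmonically the same pitch, but only C# uses the letter C, so it is the correct spelling here.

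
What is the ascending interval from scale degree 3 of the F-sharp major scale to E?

Scale degree 3 of F# major is A#.
A# up to E: letters A→E make it a fifth; 6 semitones makes it diminished.

diminished fifth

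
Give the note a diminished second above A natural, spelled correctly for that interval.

Bbb

A up a major second is B, so the target letter is B.
From A, a diminished second is 0 semitones up: Bbb.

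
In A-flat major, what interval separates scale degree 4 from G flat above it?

perfect fourth

Scale degree 4 of Ab major is Db.
Db up to Gb: letters D→G make it a fourth; 5 semitones makes it perfect.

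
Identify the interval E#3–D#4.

minor seventh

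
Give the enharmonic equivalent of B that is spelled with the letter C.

B is pitch class 11. The letter C alone is pitch class 0.
To reach pitch class 11 from C requires an offset of -1 semitone, i.e. flat: Cb.

Cb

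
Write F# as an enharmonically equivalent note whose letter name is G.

Gb

Plain G sits 1 semitone above F#, so on the letter G the same pitch needs a flat: Gb.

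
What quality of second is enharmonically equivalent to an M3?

doubly augmented

A major third spans 4 semitones.
A second spanning 4 semitones is doubly augmented (the major second is 2).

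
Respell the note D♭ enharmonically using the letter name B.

B##

Plain B sits 2 semitones below Db, so on the letter B the same pitch needs a double sharp: B##.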